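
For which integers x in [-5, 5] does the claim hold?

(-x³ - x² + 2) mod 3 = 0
Holds for: {-5, -2, 1, 4}
Fails for: {-4, -3, -1, 0, 2, 3, 5}

Answer: {-5, -2, 1, 4}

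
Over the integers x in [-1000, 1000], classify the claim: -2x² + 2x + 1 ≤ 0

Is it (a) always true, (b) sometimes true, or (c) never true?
Holds at x = -1: LHS = -2·(-1)² + 2·(-1) + 1 = -3; -3 ≤ 0 — holds
Fails at x = 0: LHS = -2·0² + 2·0 + 1 = 1; 1 ≤ 0 — FAILS
It is satisfied by some integers in the range but not all.

Answer: Sometimes true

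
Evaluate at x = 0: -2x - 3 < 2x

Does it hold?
x = 0: LHS = -2·0 - 3 = -3, RHS = 2·0 = 0; -3 < 0 — holds

The relation is satisfied at x = 0.

Answer: Yes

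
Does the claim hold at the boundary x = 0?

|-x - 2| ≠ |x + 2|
x = 0: LHS = |-0 - 2| = |-2| = 2, RHS = |0 + 2| = |2| = 2; 2 ≠ 2 — FAILS

The relation fails at x = 0, so x = 0 is a counterexample.

Answer: No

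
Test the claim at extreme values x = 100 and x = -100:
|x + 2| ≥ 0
x = 100: LHS = |100 + 2| = |102| = 102; 102 ≥ 0 — holds
x = -100: LHS = |(-100) + 2| = |-98| = 98; 98 ≥ 0 — holds

Answer: Yes, holds for both x = 100 and x = -100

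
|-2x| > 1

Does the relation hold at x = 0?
x = 0: LHS = |-2·0| = |0| = 0; 0 > 1 — FAILS

The relation fails at x = 0, so x = 0 is a counterexample.

Answer: No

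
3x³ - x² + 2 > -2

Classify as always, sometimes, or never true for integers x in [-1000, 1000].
Holds at x = 0: LHS = 3·0³ - 0² + 2 = 2; 2 > -2 — holds
Fails at x = -1: LHS = 3·(-1)³ - (-1)² + 2 = -2; -2 > -2 — FAILS
It is satisfied by some integers in the range but not all.

Answer: Sometimes true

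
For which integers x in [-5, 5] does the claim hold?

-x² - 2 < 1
Over all integers in [-5, 5], LHS − RHS is largest at x = 0, where it equals -3:
x = 0: LHS = -0² - 2 = -2; -2 < 1 — holds
At the ends of the range:
x = -5: LHS = -(-5)² - 2 = -27; -27 < 1 — holds
x = 5: LHS = -5² - 2 = -27; -27 < 1 — holds
Hence LHS − RHS is never zero or positive, i.e. LHS < RHS throughout, so the relation holds for every integer in [-5, 5].

Answer: All integers in [-5, 5]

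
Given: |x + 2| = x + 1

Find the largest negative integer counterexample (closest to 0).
Testing negative integers from -1 downward:
x = -1: LHS = |(-1) + 2| = |1| = 1, RHS = (-1) + 1 = 0; 1 = 0 — FAILS  ← closest negative counterexample to 0

Answer: x = -1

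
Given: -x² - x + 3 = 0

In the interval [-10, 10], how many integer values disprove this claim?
Counterexamples in [-10, 10]: {-10, -9, -8, -7, -6, -5, -4, -3, -2, -1, 0, 1, 2, 3, 4, 5, 6, 7, 8, 9, 10}.

Counting them gives 21 values.

Answer: 21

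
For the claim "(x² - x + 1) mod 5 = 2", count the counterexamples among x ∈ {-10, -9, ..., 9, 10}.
Counterexamples in [-10, 10]: {-10, -9, -8, -6, -5, -4, -3, -1, 0, 1, 2, 4, 5, 6, 7, 9, 10}.

Counting them gives 17 values.

Answer: 17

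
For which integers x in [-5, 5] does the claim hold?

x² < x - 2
Over all integers in [-5, 5], LHS − RHS is smallest at x = 0, where it equals 2:
x = 0: LHS = 0² = 0, RHS = 0 - 2 = -2; 0 < -2 — FAILS
At the ends of the range:
x = -5: LHS = (-5)² = 25, RHS = (-5) - 2 = -7; 25 < -7 — FAILS
x = 5: LHS = 5² = 25, RHS = 5 - 2 = 3; 25 < 3 — FAILS
Hence LHS − RHS is never negative, i.e. LHS ≥ RHS throughout, so the claimed relation (<) fails for every integer in [-5, 5].

Answer: None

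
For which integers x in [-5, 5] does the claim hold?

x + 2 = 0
Holds for: {-2}
Fails for: {-5, -4, -3, -1, 0, 1, 2, 3, 4, 5}

Answer: {-2}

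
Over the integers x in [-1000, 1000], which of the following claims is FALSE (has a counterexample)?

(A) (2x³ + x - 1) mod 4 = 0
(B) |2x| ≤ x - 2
(A) x = 0: LHS = (2·0³ + 0 - 1) mod 4 = (-1) mod 4 = 3; 3 = 0 — FAILS
(B) x = 0: LHS = |2·0| = |0| = 0, RHS = 0 - 2 = -2; 0 ≤ -2 — FAILS

Answer: Both A and B are false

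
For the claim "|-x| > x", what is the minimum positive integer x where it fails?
Testing positive integers:
x = 1: LHS = |-1| = 1; 1 > 1 — FAILS  ← smallest positive counterexample

Answer: x = 1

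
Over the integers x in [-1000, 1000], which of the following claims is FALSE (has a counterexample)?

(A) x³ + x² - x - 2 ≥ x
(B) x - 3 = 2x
(A) x = 0: LHS = 0³ + 0² - 0 - 2 = -2; -2 ≥ 0 — FAILS
(B) x = 0: LHS = 0 - 3 = -3, RHS = 2·0 = 0; -3 = 0 — FAILS

Answer: Both A and B are false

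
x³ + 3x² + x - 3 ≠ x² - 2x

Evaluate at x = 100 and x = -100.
x = 100: LHS = 100³ + 3·100² + 100 - 3 = 1030097, RHS = 100² - 2·100 = 9800; 1030097 ≠ 9800 — holds
x = -100: LHS = (-100)³ + 3·(-100)² + (-100) - 3 = -970103, RHS = (-100)² - 2·(-100) = 10200; -970103 ≠ 10200 — holds

Answer: Yes, holds for both x = 100 and x = -100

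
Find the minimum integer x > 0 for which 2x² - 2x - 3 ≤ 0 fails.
Testing positive integers:
x = 1: LHS = 2·1² - 2·1 - 3 = -3; -3 ≤ 0 — holds
x = 2: LHS = 2·2² - 2·2 - 3 = 1; 1 ≤ 0 — FAILS  ← smallest positive counterexample

Answer: x = 2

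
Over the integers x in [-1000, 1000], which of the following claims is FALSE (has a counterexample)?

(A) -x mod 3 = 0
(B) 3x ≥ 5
(A) x = 1: LHS = (-1) mod 3 = 2; 2 = 0 — FAILS
(B) x = 0: LHS = 3·0 = 0; 0 ≥ 5 — FAILS

Answer: Both A and B are false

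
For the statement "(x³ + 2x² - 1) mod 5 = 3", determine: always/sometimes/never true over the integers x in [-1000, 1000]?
For a polynomial with integer coefficients, its value mod 5 depends only on x mod 5, so it suffices to check one representative of each residue class, x = 0, 1, 2, 3, 4:
x = 0: LHS = (0³ + 2·0² - 1) mod 5 = (-1) mod 5 = 4; 4 = 3 — FAILS
x = 1: LHS = (1³ + 2·1² - 1) mod 5 = 2 mod 5 = 2; 2 = 3 — FAILS
x = 2: LHS = (2³ + 2·2² - 1) mod 5 = 15 mod 5 = 0; 0 = 3 — FAILS
x = 3: LHS = (3³ + 2·3² - 1) mod 5 = 44 mod 5 = 4; 4 = 3 — FAILS
x = 4: LHS = (4³ + 2·4² - 1) mod 5 = 95 mod 5 = 0; 0 = 3 — FAILS
The relation fails in every residue class, so the claimed relation (=) fails for every integer in [-1000, 1000].

No integer in the range satisfies it.

Answer: Never true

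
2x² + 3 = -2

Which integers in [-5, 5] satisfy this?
Over all integers in [-5, 5], LHS − RHS is always positive; it is smallest at x = 0, where it equals 5:
x = 0: LHS = 2·0² + 3 = 3; 3 = -2 — FAILS
At the ends of the range:
x = -5: LHS = 2·(-5)² + 3 = 53; 53 = -2 — FAILS
x = 5: LHS = 2·5² + 3 = 53; 53 = -2 — FAILS
Hence LHS − RHS is never 0, i.e. the two sides are never equal, so the claimed relation (=) fails for every integer in [-5, 5].

Answer: None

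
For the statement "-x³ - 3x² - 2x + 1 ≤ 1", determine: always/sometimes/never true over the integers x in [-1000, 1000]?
Holds at x = 0: LHS = -0³ - 3·0² - 2·0 + 1 = 1; 1 ≤ 1 — holds
Fails at x = -3: LHS = -(-3)³ - 3·(-3)² - 2·(-3) + 1 = 7; 7 ≤ 1 — FAILS
It is satisfied by some integers in the range but not all.

Answer: Sometimes true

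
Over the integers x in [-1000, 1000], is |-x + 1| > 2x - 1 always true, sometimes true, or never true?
Holds at x = 0: LHS = |-0 + 1| = |1| = 1, RHS = 2·0 - 1 = -1; 1 > -1 — holds
Fails at x = 1: LHS = |-1 + 1| = |0| = 0, RHS = 2·1 - 1 = 1; 0 > 1 — FAILS
It is satisfied by some integers in the range but not all.

Answer: Sometimes true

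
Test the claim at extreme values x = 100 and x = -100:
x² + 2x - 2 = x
x = 100: LHS = 100² + 2·100 - 2 = 10198; 10198 = 100 — FAILS
x = -100: LHS = (-100)² + 2·(-100) - 2 = 9798; 9798 = -100 — FAILS

Answer: No, fails for both x = 100 and x = -100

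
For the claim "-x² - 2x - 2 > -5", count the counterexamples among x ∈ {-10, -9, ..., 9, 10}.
Counterexamples in [-10, 10]: {-10, -9, -8, -7, -6, -5, -4, -3, 1, 2, 3, 4, 5, 6, 7, 8, 9, 10}.

Counting them gives 18 values.

Answer: 18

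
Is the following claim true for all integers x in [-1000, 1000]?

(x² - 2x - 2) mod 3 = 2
The claim fails at x = 0:
x = 0: LHS = (0² - 2·0 - 2) mod 3 = (-2) mod 3 = 1; 1 = 2 — FAILS

Because a single integer refutes it, the statement is false.

Answer: False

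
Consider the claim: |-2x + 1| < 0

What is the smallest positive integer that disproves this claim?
Testing positive integers:
x = 1: LHS = |-2·1 + 1| = |-1| = 1; 1 < 0 — FAILS  ← smallest positive counterexample

Answer: x = 1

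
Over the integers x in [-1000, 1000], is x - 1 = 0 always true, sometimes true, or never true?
Holds at x = 1: LHS = 1 - 1 = 0; 0 = 0 — holds
Fails at x = 0: LHS = 0 - 1 = -1; -1 = 0 — FAILS
It is satisfied by some integers in the range but not all.

Answer: Sometimes true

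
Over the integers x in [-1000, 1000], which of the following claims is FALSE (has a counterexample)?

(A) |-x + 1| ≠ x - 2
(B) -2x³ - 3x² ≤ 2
(A) Over all integers in [-1000, 1000], LHS − RHS is always positive; it is smallest at x = 1, where it equals 1:
x = 1: LHS = |-1 + 1| = |0| = 0, RHS = 1 - 2 = -1; 0 ≠ -1 — holds
At the ends of the range:
x = -1000: LHS = |-(-1000) + 1| = |1001| = 1001, RHS = (-1000) - 2 = -1002; 1001 ≠ -1002 — holds
x = 1000: LHS = |-1000 + 1| = |-999| = 999, RHS = 1000 - 2 = 998; 999 ≠ 998 — holds
Hence LHS − RHS is never 0, i.e. the two sides are never equal, so the relation holds for every integer in [-1000, 1000].

(B) x = -2: LHS = -2·(-2)³ - 3·(-2)² = 4; 4 ≤ 2 — FAILS

Only (B) has a counterexample.

Answer: B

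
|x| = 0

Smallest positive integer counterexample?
Testing positive integers:
x = 1: LHS = |1| = 1; 1 = 0 — FAILS  ← smallest positive counterexample

Answer: x = 1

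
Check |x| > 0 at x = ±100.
x = 100: LHS = |100| = 100; 100 > 0 — holds
x = -100: LHS = |-100| = 100; 100 > 0 — holds

Answer: Yes, holds for both x = 100 and x = -100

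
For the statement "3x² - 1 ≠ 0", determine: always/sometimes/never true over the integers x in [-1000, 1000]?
Track d = LHS − RHS over the integers in [-1000, 1000]. Equality would need d = 0, but d changes sign only between consecutive integers, jumping over 0:
x = -1: LHS = 3·(-1)² - 1 = 2; 2 ≠ 0 — holds  (d = 2)
x = 0: LHS = 3·0² - 1 = -1; -1 ≠ 0 — holds  (d = -1)
x = 0: LHS = 3·0² - 1 = -1; -1 ≠ 0 — holds  (d = -1)
x = 1: LHS = 3·1² - 1 = 2; 2 ≠ 0 — holds  (d = 2)
Away from these crossings d keeps a constant sign, and checking every integer in [-1000, 1000] confirms d ≠ 0 throughout. Hence the two sides are never equal, so the relation holds for every integer in [-1000, 1000].

No counterexample exists.

Answer: Always true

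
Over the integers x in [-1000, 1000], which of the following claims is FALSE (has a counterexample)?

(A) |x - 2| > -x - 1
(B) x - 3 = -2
(A) Over all integers in [-1000, 1000], LHS − RHS is smallest at x = 0, where it equals 3:
x = 0: LHS = |0 - 2| = |-2| = 2, RHS = -0 - 1 = -1; 2 > -1 — holds
At the ends of the range:
x = -1000: LHS = |(-1000) - 2| = |-1002| = 1002, RHS = -(-1000) - 1 = 999; 1002 > 999 — holds
x = 1000: LHS = |1000 - 2| = |998| = 998, RHS = -1000 - 1 = -1001; 998 > -1001 — holds
Hence LHS − RHS is never zero or negative, i.e. LHS > RHS throughout, so the relation holds for every integer in [-1000, 1000].

(B) x = 0: LHS = 0 - 3 = -3; -3 = -2 — FAILS

Only (B) has a counterexample.

Answer: B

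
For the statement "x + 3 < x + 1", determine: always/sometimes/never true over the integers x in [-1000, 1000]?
Over all integers in [-1000, 1000], LHS − RHS is smallest at x = 0, where it equals 2:
x = 0: LHS = 0 + 3 = 3, RHS = 0 + 1 = 1; 3 < 1 — FAILS
At the ends of the range:
x = -1000: LHS = (-1000) + 3 = -997, RHS = (-1000) + 1 = -999; -997 < -999 — FAILS
x = 1000: LHS = 1000 + 3 = 1003, RHS = 1000 + 1 = 1001; 1003 < 1001 — FAILS
Hence LHS − RHS is never negative, i.e. LHS ≥ RHS throughout, so the claimed relation (<) fails for every integer in [-1000, 1000].

No integer in the range satisfies it.

Answer: Never true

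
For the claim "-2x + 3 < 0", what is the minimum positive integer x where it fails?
Testing positive integers:
x = 1: LHS = -2·1 + 3 = 1; 1 < 0 — FAILS  ← smallest positive counterexample

Answer: x = 1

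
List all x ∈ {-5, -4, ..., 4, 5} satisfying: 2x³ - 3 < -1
Holds for: {-5, -4, -3, -2, -1, 0}
Fails for: {1, 2, 3, 4, 5}

Answer: {-5, -4, -3, -2, -1, 0}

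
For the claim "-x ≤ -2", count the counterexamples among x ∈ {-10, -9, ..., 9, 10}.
Counterexamples in [-10, 10]: {-10, -9, -8, -7, -6, -5, -4, -3, -2, -1, 0, 1}.

Counting them gives 12 values.

Answer: 12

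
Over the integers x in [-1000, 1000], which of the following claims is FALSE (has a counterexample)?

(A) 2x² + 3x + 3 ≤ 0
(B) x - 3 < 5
(A) x = 0: LHS = 2·0² + 3·0 + 3 = 3; 3 ≤ 0 — FAILS
(B) x = 8: LHS = 8 - 3 = 5; 5 < 5 — FAILS

Answer: Both A and B are false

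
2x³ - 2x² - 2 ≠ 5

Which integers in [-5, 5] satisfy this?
Track d = LHS − RHS over the integers in [-5, 5]. Equality would need d = 0, but d changes sign only between consecutive integers, jumping over 0:
x = 1: LHS = 2·1³ - 2·1² - 2 = -2; -2 ≠ 5 — holds  (d = -7)
x = 2: LHS = 2·2³ - 2·2² - 2 = 6; 6 ≠ 5 — holds  (d = 1)
Away from these crossings d keeps a constant sign, and checking every integer in [-5, 5] confirms d ≠ 0 throughout. Hence the two sides are never equal, so the relation holds for every integer in [-5, 5].

Answer: All integers in [-5, 5]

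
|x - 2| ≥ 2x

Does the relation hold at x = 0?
x = 0: LHS = |0 - 2| = |-2| = 2, RHS = 2·0 = 0; 2 ≥ 0 — holds

The relation is satisfied at x = 0.

Answer: Yes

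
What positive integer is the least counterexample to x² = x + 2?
Testing positive integers:
x = 1: LHS = 1² = 1, RHS = 1 + 2 = 3; 1 = 3 — FAILS  ← smallest positive counterexample

Answer: x = 1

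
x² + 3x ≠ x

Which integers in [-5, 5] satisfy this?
Holds for: {-5, -4, -3, -1, 1, 2, 3, 4, 5}
Fails for: {-2, 0}

Answer: {-5, -4, -3, -1, 1, 2, 3, 4, 5}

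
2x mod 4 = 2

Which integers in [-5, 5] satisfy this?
Holds for: {-5, -3, -1, 1, 3, 5}
Fails for: {-4, -2, 0, 2, 4}

Answer: {-5, -3, -1, 1, 3, 5}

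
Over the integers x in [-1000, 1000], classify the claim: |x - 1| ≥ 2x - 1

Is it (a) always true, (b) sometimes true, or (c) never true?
Holds at x = 0: LHS = |0 - 1| = |-1| = 1, RHS = 2·0 - 1 = -1; 1 ≥ -1 — holds
Fails at x = 1: LHS = |1 - 1| = |0| = 0, RHS = 2·1 - 1 = 1; 0 ≥ 1 — FAILS
It is satisfied by some integers in the range but not all.

Answer: Sometimes true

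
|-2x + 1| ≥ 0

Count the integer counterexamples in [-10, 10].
An absolute value is never negative, so the left side is ≥ 0 for every x, while the right side is 0. Tightest case in [-10, 10] is x = 0:
x = 0: LHS = |-2·0 + 1| = |1| = 1; 1 ≥ 0 — holds
Hence LHS − RHS is never negative, i.e. LHS ≥ RHS throughout, so the relation holds for every integer in [-10, 10].

No counterexample appears in that range.

Answer: 0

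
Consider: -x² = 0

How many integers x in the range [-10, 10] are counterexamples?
Counterexamples in [-10, 10]: {-10, -9, -8, -7, -6, -5, -4, -3, -2, -1, 1, 2, 3, 4, 5, 6, 7, 8, 9, 10}.

Counting them gives 20 values.

Answer: 20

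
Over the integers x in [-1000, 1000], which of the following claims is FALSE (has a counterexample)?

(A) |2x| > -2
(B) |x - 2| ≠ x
(A) An absolute value is never negative, so the left side is ≥ 0 for every x, while the right side is -2. Tightest case in [-1000, 1000] is x = 0:
x = 0: LHS = |2·0| = |0| = 0; 0 > -2 — holds
Hence LHS − RHS is never zero or negative, i.e. LHS > RHS throughout, so the relation holds for every integer in [-1000, 1000].

(B) x = 1: LHS = |1 - 2| = |-1| = 1; 1 ≠ 1 — FAILS

Only (B) has a counterexample.

Answer: B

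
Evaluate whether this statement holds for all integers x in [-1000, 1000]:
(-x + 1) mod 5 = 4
The claim fails at x = 0:
x = 0: LHS = (-0 + 1) mod 5 = 1 mod 5 = 1; 1 = 4 — FAILS

Because a single integer refutes it, the statement is false.

Answer: False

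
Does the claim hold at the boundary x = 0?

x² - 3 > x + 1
x = 0: LHS = 0² - 3 = -3, RHS = 0 + 1 = 1; -3 > 1 — FAILS

The relation fails at x = 0, so x = 0 is a counterexample.

Answer: No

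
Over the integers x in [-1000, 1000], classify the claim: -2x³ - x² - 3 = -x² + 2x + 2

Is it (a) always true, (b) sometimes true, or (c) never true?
Track d = LHS − RHS over the integers in [-1000, 1000]. Equality would need d = 0, but d changes sign only between consecutive integers, jumping over 0:
x = -2: LHS = -2·(-2)³ - (-2)² - 3 = 9, RHS = -(-2)² + 2·(-2) + 2 = -6; 9 = -6 — FAILS  (d = 15)
x = -1: LHS = -2·(-1)³ - (-1)² - 3 = -2, RHS = -(-1)² + 2·(-1) + 2 = -1; -2 = -1 — FAILS  (d = -1)
Away from these crossings d keeps a constant sign, and checking every integer in [-1000, 1000] confirms d ≠ 0 throughout. Hence the two sides are never equal, so the claimed relation (=) fails for every integer in [-1000, 1000].

No integer in the range satisfies it.

Answer: Never true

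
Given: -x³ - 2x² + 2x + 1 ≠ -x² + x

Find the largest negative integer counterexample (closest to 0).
Testing negative integers from -1 downward:
x = -1: LHS = -(-1)³ - 2·(-1)² + 2·(-1) + 1 = -2, RHS = -(-1)² + (-1) = -2; -2 ≠ -2 — FAILS  ← closest negative counterexample to 0

Answer: x = -1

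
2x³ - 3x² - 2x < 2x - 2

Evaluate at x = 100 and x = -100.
x = 100: LHS = 2·100³ - 3·100² - 2·100 = 1969800, RHS = 2·100 - 2 = 198; 1969800 < 198 — FAILS
x = -100: LHS = 2·(-100)³ - 3·(-100)² - 2·(-100) = -2029800, RHS = 2·(-100) - 2 = -202; -2029800 < -202 — holds

Answer: Partially: fails for x = 100, holds for x = -100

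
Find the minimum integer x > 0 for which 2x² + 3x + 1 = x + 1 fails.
Testing positive integers:
x = 1: LHS = 2·1² + 3·1 + 1 = 6, RHS = 1 + 1 = 2; 6 = 2 — FAILS  ← smallest positive counterexample

Answer: x = 1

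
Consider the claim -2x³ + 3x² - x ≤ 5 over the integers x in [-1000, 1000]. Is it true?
The claim fails at x = -1:
x = -1: LHS = -2·(-1)³ + 3·(-1)² - (-1) = 6; 6 ≤ 5 — FAILS

Because a single integer refutes it, the statement is false.

Answer: False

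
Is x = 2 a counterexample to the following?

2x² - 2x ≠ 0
Substitute x = 2 into the relation:
x = 2: LHS = 2·2² - 2·2 = 4; 4 ≠ 0 — holds

The claim holds here, so x = 2 is not a counterexample. (A counterexample exists elsewhere, e.g. x = 0.)

Answer: No, x = 2 is not a counterexample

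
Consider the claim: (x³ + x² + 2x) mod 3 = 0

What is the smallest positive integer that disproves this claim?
Testing positive integers:
x = 1: LHS = (1³ + 1² + 2·1) mod 3 = 4 mod 3 = 1; 1 = 0 — FAILS  ← smallest positive counterexample

Answer: x = 1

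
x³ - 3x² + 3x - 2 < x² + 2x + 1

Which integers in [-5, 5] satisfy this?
Holds for: {-5, -4, -3, -2, -1, 0, 1, 2, 3}
Fails for: {4, 5}

Answer: {-5, -4, -3, -2, -1, 0, 1, 2, 3}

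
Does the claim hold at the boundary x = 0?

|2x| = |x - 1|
x = 0: LHS = |2·0| = |0| = 0, RHS = |0 - 1| = |-1| = 1; 0 = 1 — FAILS

The relation fails at x = 0, so x = 0 is a counterexample.

Answer: No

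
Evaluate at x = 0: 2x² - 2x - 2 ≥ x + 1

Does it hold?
x = 0: LHS = 2·0² - 2·0 - 2 = -2, RHS = 0 + 1 = 1; -2 ≥ 1 — FAILS

The relation fails at x = 0, so x = 0 is a counterexample.

Answer: No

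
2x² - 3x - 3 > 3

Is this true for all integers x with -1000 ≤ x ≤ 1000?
The claim fails at x = 0:
x = 0: LHS = 2·0² - 3·0 - 3 = -3; -3 > 3 — FAILS

Because a single integer refutes it, the statement is false.

Answer: False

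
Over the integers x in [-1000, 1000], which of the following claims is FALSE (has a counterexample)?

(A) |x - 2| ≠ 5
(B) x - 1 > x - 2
(A) x = -3: LHS = |(-3) - 2| = |-5| = 5; 5 ≠ 5 — FAILS

(B) Over all integers in [-1000, 1000], LHS − RHS is smallest at x = 0, where it equals 1:
x = 0: LHS = 0 - 1 = -1, RHS = 0 - 2 = -2; -1 > -2 — holds
At the ends of the range:
x = -1000: LHS = (-1000) - 1 = -1001, RHS = (-1000) - 2 = -1002; -1001 > -1002 — holds
x = 1000: LHS = 1000 - 1 = 999, RHS = 1000 - 2 = 998; 999 > 998 — holds
Hence LHS − RHS is never zero or negative, i.e. LHS > RHS throughout, so the relation holds for every integer in [-1000, 1000].

Only (A) has a counterexample.

Answer: A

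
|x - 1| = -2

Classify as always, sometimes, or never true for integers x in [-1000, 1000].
An absolute value is never negative, so the left side is ≥ 0 for every x, while the right side is -2. Tightest case in [-1000, 1000] is x = 1:
x = 1: LHS = |1 - 1| = |0| = 0; 0 = -2 — FAILS
Hence LHS − RHS is never 0, i.e. the two sides are never equal, so the claimed relation (=) fails for every integer in [-1000, 1000].

No integer in the range satisfies it.

Answer: Never true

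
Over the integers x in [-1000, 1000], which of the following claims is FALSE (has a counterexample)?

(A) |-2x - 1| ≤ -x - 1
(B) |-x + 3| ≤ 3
(A) x = 0: LHS = |-2·0 - 1| = |-1| = 1, RHS = -0 - 1 = -1; 1 ≤ -1 — FAILS
(B) x = -1: LHS = |-(-1) + 3| = |4| = 4; 4 ≤ 3 — FAILS

Answer: Both A and B are false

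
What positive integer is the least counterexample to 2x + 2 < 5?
Testing positive integers:
x = 1: LHS = 2·1 + 2 = 4; 4 < 5 — holds
x = 2: LHS = 2·2 + 2 = 6; 6 < 5 — FAILS  ← smallest positive counterexample

Answer: x = 2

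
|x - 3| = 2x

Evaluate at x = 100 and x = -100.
x = 100: LHS = |100 - 3| = |97| = 97, RHS = 2·100 = 200; 97 = 200 — FAILS
x = -100: LHS = |(-100) - 3| = |-103| = 103, RHS = 2·(-100) = -200; 103 = -200 — FAILS

Answer: No, fails for both x = 100 and x = -100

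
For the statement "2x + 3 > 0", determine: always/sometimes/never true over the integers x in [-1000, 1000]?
Holds at x = 0: LHS = 2·0 + 3 = 3; 3 > 0 — holds
Fails at x = -2: LHS = 2·(-2) + 3 = -1; -1 > 0 — FAILS
It is satisfied by some integers in the range but not all.

Answer: Sometimes true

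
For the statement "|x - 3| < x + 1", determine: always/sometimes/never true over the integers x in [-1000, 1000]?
Holds at x = 2: LHS = |2 - 3| = |-1| = 1, RHS = 2 + 1 = 3; 1 < 3 — holds
Fails at x = 0: LHS = |0 - 3| = |-3| = 3, RHS = 0 + 1 = 1; 3 < 1 — FAILS
It is satisfied by some integers in the range but not all.

Answer: Sometimes true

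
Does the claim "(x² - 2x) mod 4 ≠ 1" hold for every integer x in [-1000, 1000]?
For a polynomial with integer coefficients, its value mod 4 depends only on x mod 4, so it suffices to check one representative of each residue class, x = 0, 1, 2, 3:
x = 0: LHS = (0² - 2·0) mod 4 = 0 mod 4 = 0; 0 ≠ 1 — holds
x = 1: LHS = (1² - 2·1) mod 4 = (-1) mod 4 = 3; 3 ≠ 1 — holds
x = 2: LHS = (2² - 2·2) mod 4 = 0 mod 4 = 0; 0 ≠ 1 — holds
x = 3: LHS = (3² - 2·3) mod 4 = 3 mod 4 = 3; 3 ≠ 1 — holds
The relation holds in every residue class, so the relation holds for every integer in [-1000, 1000].

No counterexample exists.

Answer: True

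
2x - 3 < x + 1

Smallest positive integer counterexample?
Testing positive integers:
x = 1: LHS = 2·1 - 3 = -1, RHS = 1 + 1 = 2; -1 < 2 — holds
x = 2: LHS = 2·2 - 3 = 1, RHS = 2 + 1 = 3; 1 < 3 — holds
x = 3: LHS = 2·3 - 3 = 3, RHS = 3 + 1 = 4; 3 < 4 — holds
x = 4: LHS = 2·4 - 3 = 5, RHS = 4 + 1 = 5; 5 < 5 — FAILS  ← smallest positive counterexample

Answer: x = 4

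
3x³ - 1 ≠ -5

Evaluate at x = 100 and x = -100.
x = 100: LHS = 3·100³ - 1 = 2999999; 2999999 ≠ -5 — holds
x = -100: LHS = 3·(-100)³ - 1 = -3000001; -3000001 ≠ -5 — holds

Answer: Yes, holds for both x = 100 and x = -100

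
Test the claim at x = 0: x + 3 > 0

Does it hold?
x = 0: LHS = 0 + 3 = 3; 3 > 0 — holds

The relation is satisfied at x = 0.

Answer: Yes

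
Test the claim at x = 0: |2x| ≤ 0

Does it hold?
x = 0: LHS = |2·0| = |0| = 0; 0 ≤ 0 — holds

The relation is satisfied at x = 0.

Answer: Yes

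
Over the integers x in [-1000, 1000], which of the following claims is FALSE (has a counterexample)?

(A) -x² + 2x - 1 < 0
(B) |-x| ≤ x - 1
(A) x = 1: LHS = -1² + 2·1 - 1 = 0; 0 < 0 — FAILS
(B) x = 0: LHS = |-0| = |0| = 0, RHS = 0 - 1 = -1; 0 ≤ -1 — FAILS

Answer: Both A and B are false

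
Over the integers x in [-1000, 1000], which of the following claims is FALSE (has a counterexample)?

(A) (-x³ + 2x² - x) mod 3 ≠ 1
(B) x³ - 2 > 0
(A) x = -1: LHS = (-(-1)³ + 2·(-1)² - (-1)) mod 3 = 4 mod 3 = 1; 1 ≠ 1 — FAILS
(B) x = 0: LHS = 0³ - 2 = -2; -2 > 0 — FAILS

Answer: Both A and B are false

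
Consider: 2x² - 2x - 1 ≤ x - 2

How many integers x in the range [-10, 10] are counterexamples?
Counterexamples in [-10, 10]: {-10, -9, -8, -7, -6, -5, -4, -3, -2, -1, 0, 2, 3, 4, 5, 6, 7, 8, 9, 10}.

Counting them gives 20 values.

Answer: 20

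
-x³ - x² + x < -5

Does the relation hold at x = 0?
x = 0: LHS = -0³ - 0² + 0 = 0; 0 < -5 — FAILS

The relation fails at x = 0, so x = 0 is a counterexample.

Answer: No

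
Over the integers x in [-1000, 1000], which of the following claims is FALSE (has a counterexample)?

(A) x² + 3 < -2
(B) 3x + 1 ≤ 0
(A) x = 0: LHS = 0² + 3 = 3; 3 < -2 — FAILS
(B) x = 0: LHS = 3·0 + 1 = 1; 1 ≤ 0 — FAILS

Answer: Both A and B are false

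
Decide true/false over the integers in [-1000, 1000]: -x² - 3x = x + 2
The claim fails at x = 0:
x = 0: LHS = -0² - 3·0 = 0, RHS = 0 + 2 = 2; 0 = 2 — FAILS

Because a single integer refutes it, the statement is false.

Answer: False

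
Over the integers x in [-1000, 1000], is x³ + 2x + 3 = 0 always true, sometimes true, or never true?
Holds at x = -1: LHS = (-1)³ + 2·(-1) + 3 = 0; 0 = 0 — holds
Fails at x = 0: LHS = 0³ + 2·0 + 3 = 3; 3 = 0 — FAILS
It is satisfied by some integers in the range but not all.

Answer: Sometimes true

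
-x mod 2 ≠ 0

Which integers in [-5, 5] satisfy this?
Holds for: {-5, -3, -1, 1, 3, 5}
Fails for: {-4, -2, 0, 2, 4}

Answer: {-5, -3, -1, 1, 3, 5}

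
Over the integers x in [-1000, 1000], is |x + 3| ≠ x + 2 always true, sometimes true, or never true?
Over all integers in [-1000, 1000], LHS − RHS is always positive; it is smallest at x = 0, where it equals 1:
x = 0: LHS = |0 + 3| = |3| = 3, RHS = 0 + 2 = 2; 3 ≠ 2 — holds
At the ends of the range:
x = -1000: LHS = |(-1000) + 3| = |-997| = 997, RHS = (-1000) + 2 = -998; 997 ≠ -998 — holds
x = 1000: LHS = |1000 + 3| = |1003| = 1003, RHS = 1000 + 2 = 1002; 1003 ≠ 1002 — holds
Hence LHS − RHS is never 0, i.e. the two sides are never equal, so the relation holds for every integer in [-1000, 1000].

No counterexample exists.

Answer: Always true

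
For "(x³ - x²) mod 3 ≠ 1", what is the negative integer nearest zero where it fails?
Testing negative integers from -1 downward:
x = -1: LHS = ((-1)³ - (-1)²) mod 3 = (-2) mod 3 = 1; 1 ≠ 1 — FAILS  ← closest negative counterexample to 0

Answer: x = -1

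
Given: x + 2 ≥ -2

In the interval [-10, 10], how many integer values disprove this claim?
Counterexamples in [-10, 10]: {-10, -9, -8, -7, -6, -5}.

Counting them gives 6 values.

Answer: 6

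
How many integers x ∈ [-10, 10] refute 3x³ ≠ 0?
Counterexamples in [-10, 10]: {0}.

Counting them gives 1 values.

Answer: 1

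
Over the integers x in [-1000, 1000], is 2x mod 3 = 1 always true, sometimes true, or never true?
Holds at x = -1: LHS = (2·(-1)) mod 3 = (-2) mod 3 = 1; 1 = 1 — holds
Fails at x = 0: LHS = (2·0) mod 3 = 0 mod 3 = 0; 0 = 1 — FAILS
It is satisfied by some integers in the range but not all.

Answer: Sometimes true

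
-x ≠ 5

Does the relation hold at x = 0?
x = 0: LHS = -0 = 0; 0 ≠ 5 — holds

The relation is satisfied at x = 0.

Answer: Yes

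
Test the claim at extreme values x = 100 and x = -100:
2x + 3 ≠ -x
x = 100: LHS = 2·100 + 3 = 203; 203 ≠ -100 — holds
x = -100: LHS = 2·(-100) + 3 = -197, RHS = -(-100) = 100; -197 ≠ 100 — holds

Answer: Yes, holds for both x = 100 and x = -100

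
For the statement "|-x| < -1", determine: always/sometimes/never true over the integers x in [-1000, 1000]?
An absolute value is never negative, so the left side is ≥ 0 for every x, while the right side is -1. Tightest case in [-1000, 1000] is x = 0:
x = 0: LHS = |-0| = |0| = 0; 0 < -1 — FAILS
Hence LHS − RHS is never negative, i.e. LHS ≥ RHS throughout, so the claimed relation (<) fails for every integer in [-1000, 1000].

No integer in the range satisfies it.

Answer: Never true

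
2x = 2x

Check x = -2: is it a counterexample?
Substitute x = -2 into the relation:
x = -2: LHS = 2·(-2) = -4, RHS = 2·(-2) = -4; -4 = -4 — holds

The relation holds at x = -2, so it is not a counterexample.

Answer: No, x = -2 is not a counterexample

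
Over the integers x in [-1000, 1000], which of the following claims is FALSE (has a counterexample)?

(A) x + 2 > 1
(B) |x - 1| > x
(A) x = -1: LHS = (-1) + 2 = 1; 1 > 1 — FAILS
(B) x = 1: LHS = |1 - 1| = |0| = 0; 0 > 1 — FAILS

Answer: Both A and B are false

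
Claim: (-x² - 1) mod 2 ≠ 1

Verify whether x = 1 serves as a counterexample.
Substitute x = 1 into the relation:
x = 1: LHS = (-1² - 1) mod 2 = (-2) mod 2 = 0; 0 ≠ 1 — holds

The claim holds here, so x = 1 is not a counterexample. (A counterexample exists elsewhere, e.g. x = 0.)

Answer: No, x = 1 is not a counterexample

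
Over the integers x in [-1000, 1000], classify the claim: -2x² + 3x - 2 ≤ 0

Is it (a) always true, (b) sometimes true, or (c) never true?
Over all integers in [-1000, 1000], LHS − RHS is largest at x = 1, where it equals -1:
x = 1: LHS = -2·1² + 3·1 - 2 = -1; -1 ≤ 0 — holds
At the ends of the range:
x = -1000: LHS = -2·(-1000)² + 3·(-1000) - 2 = -2003002; -2003002 ≤ 0 — holds
x = 1000: LHS = -2·1000² + 3·1000 - 2 = -1997002; -1997002 ≤ 0 — holds
Hence LHS − RHS is never positive, i.e. LHS ≤ RHS throughout, so the relation holds for every integer in [-1000, 1000].

No counterexample exists.

Answer: Always true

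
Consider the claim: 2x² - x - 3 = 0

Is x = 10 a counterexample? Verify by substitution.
Substitute x = 10 into the relation:
x = 10: LHS = 2·10² - 10 - 3 = 187; 187 = 0 — FAILS

Since the claim fails at x = 10, this value is a counterexample.

Answer: Yes, x = 10 is a counterexample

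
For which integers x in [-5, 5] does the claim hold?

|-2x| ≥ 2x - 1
Over all integers in [-5, 5], LHS − RHS is smallest at x = 0, where it equals 1:
x = 0: LHS = |-2·0| = |0| = 0, RHS = 2·0 - 1 = -1; 0 ≥ -1 — holds
At the ends of the range:
x = -5: LHS = |-2·(-5)| = |10| = 10, RHS = 2·(-5) - 1 = -11; 10 ≥ -11 — holds
x = 5: LHS = |-2·5| = |-10| = 10, RHS = 2·5 - 1 = 9; 10 ≥ 9 — holds
Hence LHS − RHS is never negative, i.e. LHS ≥ RHS throughout, so the relation holds for every integer in [-5, 5].

Answer: All integers in [-5, 5]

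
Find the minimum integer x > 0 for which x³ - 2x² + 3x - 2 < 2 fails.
Testing positive integers:
x = 1: LHS = 1³ - 2·1² + 3·1 - 2 = 0; 0 < 2 — holds
x = 2: LHS = 2³ - 2·2² + 3·2 - 2 = 4; 4 < 2 — FAILS  ← smallest positive counterexample

Answer: x = 2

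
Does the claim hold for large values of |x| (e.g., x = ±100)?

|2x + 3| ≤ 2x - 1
x = 100: LHS = |2·100 + 3| = |203| = 203, RHS = 2·100 - 1 = 199; 203 ≤ 199 — FAILS
x = -100: LHS = |2·(-100) + 3| = |-197| = 197, RHS = 2·(-100) - 1 = -201; 197 ≤ -201 — FAILS

Answer: No, fails for both x = 100 and x = -100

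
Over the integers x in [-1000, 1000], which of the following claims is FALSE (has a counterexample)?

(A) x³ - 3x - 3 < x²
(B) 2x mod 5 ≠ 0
(A) x = 3: LHS = 3³ - 3·3 - 3 = 15, RHS = 3² = 9; 15 < 9 — FAILS
(B) x = 0: LHS = (2·0) mod 5 = 0 mod 5 = 0; 0 ≠ 0 — FAILS

Answer: Both A and B are false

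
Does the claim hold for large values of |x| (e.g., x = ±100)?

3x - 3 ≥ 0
x = 100: LHS = 3·100 - 3 = 297; 297 ≥ 0 — holds
x = -100: LHS = 3·(-100) - 3 = -303; -303 ≥ 0 — FAILS

Answer: Partially: holds for x = 100, fails for x = -100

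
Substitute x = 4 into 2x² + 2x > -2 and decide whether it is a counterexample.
Substitute x = 4 into the relation:
x = 4: LHS = 2·4² + 2·4 = 40; 40 > -2 — holds

The relation holds at x = 4, so it is not a counterexample.

Answer: No, x = 4 is not a counterexample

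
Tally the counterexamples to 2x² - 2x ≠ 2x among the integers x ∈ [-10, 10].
Counterexamples in [-10, 10]: {0, 2}.

Counting them gives 2 values.

Answer: 2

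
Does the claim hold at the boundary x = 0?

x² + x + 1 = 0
x = 0: LHS = 0² + 0 + 1 = 1; 1 = 0 — FAILS

The relation fails at x = 0, so x = 0 is a counterexample.

Answer: No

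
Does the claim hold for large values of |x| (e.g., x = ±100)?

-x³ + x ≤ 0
x = 100: LHS = -100³ + 100 = -999900; -999900 ≤ 0 — holds
x = -100: LHS = -(-100)³ + (-100) = 999900; 999900 ≤ 0 — FAILS

Answer: Partially: holds for x = 100, fails for x = -100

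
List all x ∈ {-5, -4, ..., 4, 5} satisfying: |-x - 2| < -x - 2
Over all integers in [-5, 5], LHS − RHS is smallest at x = -2, where it equals 0:
x = -2: LHS = |-(-2) - 2| = |0| = 0, RHS = -(-2) - 2 = 0; 0 < 0 — FAILS
At the ends of the range:
x = -5: LHS = |-(-5) - 2| = |3| = 3, RHS = -(-5) - 2 = 3; 3 < 3 — FAILS
x = 5: LHS = |-5 - 2| = |-7| = 7, RHS = -5 - 2 = -7; 7 < -7 — FAILS
Hence LHS − RHS is never negative, i.e. LHS ≥ RHS throughout, so the claimed relation (<) fails for every integer in [-5, 5].

Answer: None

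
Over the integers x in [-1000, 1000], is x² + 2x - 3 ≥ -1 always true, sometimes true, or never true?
Holds at x = 1: LHS = 1² + 2·1 - 3 = 0; 0 ≥ -1 — holds
Fails at x = 0: LHS = 0² + 2·0 - 3 = -3; -3 ≥ -1 — FAILS
It is satisfied by some integers in the range but not all.

Answer: Sometimes true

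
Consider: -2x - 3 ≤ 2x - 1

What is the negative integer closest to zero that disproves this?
Testing negative integers from -1 downward:
x = -1: LHS = -2·(-1) - 3 = -1, RHS = 2·(-1) - 1 = -3; -1 ≤ -3 — FAILS  ← closest negative counterexample to 0

Answer: x = -1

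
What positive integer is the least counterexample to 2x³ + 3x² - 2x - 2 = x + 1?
Testing positive integers:
x = 1: LHS = 2·1³ + 3·1² - 2·1 - 2 = 1, RHS = 1 + 1 = 2; 1 = 2 — FAILS  ← smallest positive counterexample

Answer: x = 1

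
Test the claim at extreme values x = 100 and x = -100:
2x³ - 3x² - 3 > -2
x = 100: LHS = 2·100³ - 3·100² - 3 = 1969997; 1969997 > -2 — holds
x = -100: LHS = 2·(-100)³ - 3·(-100)² - 3 = -2030003; -2030003 > -2 — FAILS

Answer: Partially: holds for x = 100, fails for x = -100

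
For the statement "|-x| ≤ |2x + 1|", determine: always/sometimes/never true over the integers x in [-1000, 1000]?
Over all integers in [-1000, 1000], LHS − RHS is largest at x = -1, where it equals 0:
x = -1: LHS = |-(-1)| = |1| = 1, RHS = |2·(-1) + 1| = |-1| = 1; 1 ≤ 1 — holds
At the ends of the range:
x = -1000: LHS = |-(-1000)| = |1000| = 1000, RHS = |2·(-1000) + 1| = |-1999| = 1999; 1000 ≤ 1999 — holds
x = 1000: LHS = |-1000| = 1000, RHS = |2·1000 + 1| = |2001| = 2001; 1000 ≤ 2001 — holds
Hence LHS − RHS is never positive, i.e. LHS ≤ RHS throughout, so the relation holds for every integer in [-1000, 1000].

No counterexample exists.

Answer: Always true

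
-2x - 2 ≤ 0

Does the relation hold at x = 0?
x = 0: LHS = -2·0 - 2 = -2; -2 ≤ 0 — holds

The relation is satisfied at x = 0.

Answer: Yes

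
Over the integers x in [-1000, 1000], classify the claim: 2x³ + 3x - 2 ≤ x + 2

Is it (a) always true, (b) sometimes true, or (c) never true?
Holds at x = 0: LHS = 2·0³ + 3·0 - 2 = -2, RHS = 0 + 2 = 2; -2 ≤ 2 — holds
Fails at x = 2: LHS = 2·2³ + 3·2 - 2 = 20, RHS = 2 + 2 = 4; 20 ≤ 4 — FAILS
It is satisfied by some integers in the range but not all.

Answer: Sometimes true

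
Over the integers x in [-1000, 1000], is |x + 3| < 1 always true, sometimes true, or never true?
Holds at x = -3: LHS = |(-3) + 3| = |0| = 0; 0 < 1 — holds
Fails at x = 0: LHS = |0 + 3| = |3| = 3; 3 < 1 — FAILS
It is satisfied by some integers in the range but not all.

Answer: Sometimes true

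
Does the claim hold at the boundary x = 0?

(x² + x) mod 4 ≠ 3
x = 0: LHS = (0² + 0) mod 4 = 0 mod 4 = 0; 0 ≠ 3 — holds

The relation is satisfied at x = 0.

Answer: Yes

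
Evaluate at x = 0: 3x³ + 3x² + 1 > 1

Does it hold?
x = 0: LHS = 3·0³ + 3·0² + 1 = 1; 1 > 1 — FAILS

The relation fails at x = 0, so x = 0 is a counterexample.

Answer: No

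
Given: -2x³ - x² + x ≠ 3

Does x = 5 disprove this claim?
Substitute x = 5 into the relation:
x = 5: LHS = -2·5³ - 5² + 5 = -270; -270 ≠ 3 — holds

The relation holds at x = 5, so it is not a counterexample.

Answer: No, x = 5 is not a counterexample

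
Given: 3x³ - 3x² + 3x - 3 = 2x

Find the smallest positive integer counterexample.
Testing positive integers:
x = 1: LHS = 3·1³ - 3·1² + 3·1 - 3 = 0, RHS = 2·1 = 2; 0 = 2 — FAILS  ← smallest positive counterexample

Answer: x = 1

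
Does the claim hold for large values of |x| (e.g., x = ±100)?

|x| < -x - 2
x = 100: LHS = |100| = 100, RHS = -100 - 2 = -102; 100 < -102 — FAILS
x = -100: LHS = |-100| = 100, RHS = -(-100) - 2 = 98; 100 < 98 — FAILS

Answer: No, fails for both x = 100 and x = -100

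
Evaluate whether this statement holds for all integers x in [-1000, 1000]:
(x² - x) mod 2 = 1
The claim fails at x = 0:
x = 0: LHS = (0² - 0) mod 2 = 0 mod 2 = 0; 0 = 1 — FAILS

Because a single integer refutes it, the statement is false.

Answer: False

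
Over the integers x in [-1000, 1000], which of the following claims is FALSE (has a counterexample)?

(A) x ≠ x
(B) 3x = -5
(A) x = 0: 0 ≠ 0 — FAILS
(B) x = 0: LHS = 3·0 = 0; 0 = -5 — FAILS

Answer: Both A and B are false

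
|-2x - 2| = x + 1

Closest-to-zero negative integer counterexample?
Testing negative integers from -1 downward:
x = -1: LHS = |-2·(-1) - 2| = |0| = 0, RHS = (-1) + 1 = 0; 0 = 0 — holds
x = -2: LHS = |-2·(-2) - 2| = |2| = 2, RHS = (-2) + 1 = -1; 2 = -1 — FAILS  ← closest negative counterexample to 0

Answer: x = -2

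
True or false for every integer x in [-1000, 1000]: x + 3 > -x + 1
The claim fails at x = -1:
x = -1: LHS = (-1) + 3 = 2, RHS = -(-1) + 1 = 2; 2 > 2 — FAILS

Because a single integer refutes it, the statement is false.

Answer: False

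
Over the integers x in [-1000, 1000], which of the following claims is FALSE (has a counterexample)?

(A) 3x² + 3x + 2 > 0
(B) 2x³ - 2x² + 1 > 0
(A) Over all integers in [-1000, 1000], LHS − RHS is smallest at x = 0, where it equals 2:
x = 0: LHS = 3·0² + 3·0 + 2 = 2; 2 > 0 — holds
At the ends of the range:
x = -1000: LHS = 3·(-1000)² + 3·(-1000) + 2 = 2997002; 2997002 > 0 — holds
x = 1000: LHS = 3·1000² + 3·1000 + 2 = 3003002; 3003002 > 0 — holds
Hence LHS − RHS is never zero or negative, i.e. LHS > RHS throughout, so the relation holds for every integer in [-1000, 1000].

(B) x = -1: LHS = 2·(-1)³ - 2·(-1)² + 1 = -3; -3 > 0 — FAILS

Only (B) has a counterexample.

Answer: B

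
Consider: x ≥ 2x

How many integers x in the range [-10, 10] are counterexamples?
Counterexamples in [-10, 10]: {1, 2, 3, 4, 5, 6, 7, 8, 9, 10}.

Counting them gives 10 values.

Answer: 10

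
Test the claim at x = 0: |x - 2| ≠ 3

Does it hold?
x = 0: LHS = |0 - 2| = |-2| = 2; 2 ≠ 3 — holds

The relation is satisfied at x = 0.

Answer: Yes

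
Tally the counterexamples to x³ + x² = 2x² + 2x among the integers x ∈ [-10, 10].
Counterexamples in [-10, 10]: {-10, -9, -8, -7, -6, -5, -4, -3, -2, 1, 3, 4, 5, 6, 7, 8, 9, 10}.

Counting them gives 18 values.

Answer: 18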